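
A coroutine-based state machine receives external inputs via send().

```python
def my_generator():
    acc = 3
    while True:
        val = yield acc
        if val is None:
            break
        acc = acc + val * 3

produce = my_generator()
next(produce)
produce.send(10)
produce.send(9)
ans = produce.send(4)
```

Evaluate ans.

Step 1: next() -> yield acc=3.
Step 2: send(10) -> val=10, acc = 3 + 10*3 = 33, yield 33.
Step 3: send(9) -> val=9, acc = 33 + 9*3 = 60, yield 60.
Step 4: send(4) -> val=4, acc = 60 + 4*3 = 72, yield 72.
Therefore ans = 72.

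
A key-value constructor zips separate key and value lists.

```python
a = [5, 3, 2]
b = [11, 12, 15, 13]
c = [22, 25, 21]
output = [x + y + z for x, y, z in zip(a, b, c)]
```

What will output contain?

Step 1: zip three lists (truncates to shortest, len=3):
  5 + 11 + 22 = 38
  3 + 12 + 25 = 40
  2 + 15 + 21 = 38
Therefore output = [38, 40, 38].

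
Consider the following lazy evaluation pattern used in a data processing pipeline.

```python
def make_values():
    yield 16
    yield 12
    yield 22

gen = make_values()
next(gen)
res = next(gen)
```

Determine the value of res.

Step 1: make_values() creates a generator.
Step 2: next(gen) yields 16 (consumed and discarded).
Step 3: next(gen) yields 12, assigned to res.
Therefore res = 12.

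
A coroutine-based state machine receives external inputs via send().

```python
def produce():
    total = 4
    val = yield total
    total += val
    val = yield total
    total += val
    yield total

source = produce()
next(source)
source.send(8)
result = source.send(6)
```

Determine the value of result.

Step 1: next() -> yield total=4.
Step 2: send(8) -> val=8, total = 4+8 = 12, yield 12.
Step 3: send(6) -> val=6, total = 12+6 = 18, yield 18.
Therefore result = 18.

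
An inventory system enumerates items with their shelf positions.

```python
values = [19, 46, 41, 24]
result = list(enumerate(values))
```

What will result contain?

Step 1: enumerate pairs each element with its index:
  (0, 19)
  (1, 46)
  (2, 41)
  (3, 24)
Therefore result = [(0, 19), (1, 46), (2, 41), (3, 24)].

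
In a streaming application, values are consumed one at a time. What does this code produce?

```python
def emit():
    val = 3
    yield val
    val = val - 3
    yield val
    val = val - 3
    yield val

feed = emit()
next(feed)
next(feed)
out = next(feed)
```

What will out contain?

Step 1: Trace through generator execution:
  Yield 1: val starts at 3, yield 3
  Yield 2: val = 3 - 3 = 0, yield 0
  Yield 3: val = 0 - 3 = -3, yield -3
Step 2: First next() gets 3, second next() gets the second value, third next() yields -3.
Therefore out = -3.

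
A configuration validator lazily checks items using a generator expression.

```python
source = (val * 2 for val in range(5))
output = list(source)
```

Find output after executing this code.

Step 1: For each val in range(5), compute val*2:
  val=0: 0*2 = 0
  val=1: 1*2 = 2
  val=2: 2*2 = 4
  val=3: 3*2 = 6
  val=4: 4*2 = 8
Therefore output = [0, 2, 4, 6, 8].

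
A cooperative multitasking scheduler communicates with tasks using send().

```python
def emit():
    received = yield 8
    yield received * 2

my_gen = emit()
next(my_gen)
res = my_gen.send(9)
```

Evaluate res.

Step 1: next(my_gen) advances to first yield, producing 8.
Step 2: send(9) resumes, received = 9.
Step 3: yield received * 2 = 9 * 2 = 18.
Therefore res = 18.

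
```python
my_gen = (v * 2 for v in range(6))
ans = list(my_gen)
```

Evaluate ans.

Step 1: For each v in range(6), compute v*2:
  v=0: 0*2 = 0
  v=1: 1*2 = 2
  v=2: 2*2 = 4
  v=3: 3*2 = 6
  v=4: 4*2 = 8
  v=5: 5*2 = 10
Therefore ans = [0, 2, 4, 6, 8, 10].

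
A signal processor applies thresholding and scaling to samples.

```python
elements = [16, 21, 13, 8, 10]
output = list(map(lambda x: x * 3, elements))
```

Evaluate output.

Step 1: Apply lambda x: x * 3 to each element:
  16 -> 48
  21 -> 63
  13 -> 39
  8 -> 24
  10 -> 30
Therefore output = [48, 63, 39, 24, 30].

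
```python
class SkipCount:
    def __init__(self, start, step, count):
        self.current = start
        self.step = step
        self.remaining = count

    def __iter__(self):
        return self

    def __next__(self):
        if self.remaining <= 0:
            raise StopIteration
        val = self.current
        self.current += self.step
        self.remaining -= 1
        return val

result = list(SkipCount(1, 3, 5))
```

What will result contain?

Step 1: SkipCount starts at 1, increments by 3, for 5 steps:
  Yield 1, then current += 3
  Yield 4, then current += 3
  Yield 7, then current += 3
  Yield 10, then current += 3
  Yield 13, then current += 3
Therefore result = [1, 4, 7, 10, 13].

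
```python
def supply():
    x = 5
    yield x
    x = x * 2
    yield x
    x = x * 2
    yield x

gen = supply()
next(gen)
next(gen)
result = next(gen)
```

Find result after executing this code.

Step 1: Trace through generator execution:
  Yield 1: x starts at 5, yield 5
  Yield 2: x = 5 * 2 = 10, yield 10
  Yield 3: x = 10 * 2 = 20, yield 20
Step 2: First next() gets 5, second next() gets the second value, third next() yields 20.
Therefore result = 20.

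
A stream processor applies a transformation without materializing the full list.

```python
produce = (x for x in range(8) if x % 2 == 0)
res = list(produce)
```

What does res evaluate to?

Step 1: Filter range(8) keeping only even values:
  x=0: even, included
  x=1: odd, excluded
  x=2: even, included
  x=3: odd, excluded
  x=4: even, included
  x=5: odd, excluded
  x=6: even, included
  x=7: odd, excluded
Therefore res = [0, 2, 4, 6].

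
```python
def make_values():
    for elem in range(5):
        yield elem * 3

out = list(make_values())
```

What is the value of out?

Step 1: For each elem in range(5), yield elem * 3:
  elem=0: yield 0 * 3 = 0
  elem=1: yield 1 * 3 = 3
  elem=2: yield 2 * 3 = 6
  elem=3: yield 3 * 3 = 9
  elem=4: yield 4 * 3 = 12
Therefore out = [0, 3, 6, 9, 12].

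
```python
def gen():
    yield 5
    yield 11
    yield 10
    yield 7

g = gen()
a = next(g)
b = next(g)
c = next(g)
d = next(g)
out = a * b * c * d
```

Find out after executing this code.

Step 1: Create generator and consume all values:
  a = next(g) = 5
  b = next(g) = 11
  c = next(g) = 10
  d = next(g) = 7
Step 2: out = 5 * 11 * 10 * 7 = 3850.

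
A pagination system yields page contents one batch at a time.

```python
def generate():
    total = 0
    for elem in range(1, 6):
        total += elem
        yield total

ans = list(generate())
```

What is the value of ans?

Step 1: Generator accumulates running sum:
  elem=1: total = 1, yield 1
  elem=2: total = 3, yield 3
  elem=3: total = 6, yield 6
  elem=4: total = 10, yield 10
  elem=5: total = 15, yield 15
Therefore ans = [1, 3, 6, 10, 15].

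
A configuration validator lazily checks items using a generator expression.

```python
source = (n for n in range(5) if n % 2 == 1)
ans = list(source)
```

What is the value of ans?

Step 1: Filter range(5) keeping only odd values:
  n=0: even, excluded
  n=1: odd, included
  n=2: even, excluded
  n=3: odd, included
  n=4: even, excluded
Therefore ans = [1, 3].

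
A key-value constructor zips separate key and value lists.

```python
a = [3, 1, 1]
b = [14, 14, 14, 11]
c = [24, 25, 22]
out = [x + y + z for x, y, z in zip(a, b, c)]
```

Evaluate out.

Step 1: zip three lists (truncates to shortest, len=3):
  3 + 14 + 24 = 41
  1 + 14 + 25 = 40
  1 + 14 + 22 = 37
Therefore out = [41, 40, 37].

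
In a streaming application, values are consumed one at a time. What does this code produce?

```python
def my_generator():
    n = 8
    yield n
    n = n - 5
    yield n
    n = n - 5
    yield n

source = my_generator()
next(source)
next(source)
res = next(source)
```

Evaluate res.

Step 1: Trace through generator execution:
  Yield 1: n starts at 8, yield 8
  Yield 2: n = 8 - 5 = 3, yield 3
  Yield 3: n = 3 - 5 = -2, yield -2
Step 2: First next() gets 8, second next() gets the second value, third next() yields -2.
Therefore res = -2.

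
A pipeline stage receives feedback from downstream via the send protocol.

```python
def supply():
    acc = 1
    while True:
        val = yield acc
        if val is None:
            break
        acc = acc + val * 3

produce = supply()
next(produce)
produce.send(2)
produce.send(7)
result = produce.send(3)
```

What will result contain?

Step 1: next() -> yield acc=1.
Step 2: send(2) -> val=2, acc = 1 + 2*3 = 7, yield 7.
Step 3: send(7) -> val=7, acc = 7 + 7*3 = 28, yield 28.
Step 4: send(3) -> val=3, acc = 28 + 3*3 = 37, yield 37.
Therefore result = 37.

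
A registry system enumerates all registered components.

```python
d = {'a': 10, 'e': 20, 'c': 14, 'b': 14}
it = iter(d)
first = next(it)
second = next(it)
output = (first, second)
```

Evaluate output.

Step 1: iter(d) iterates over keys: ['a', 'e', 'c', 'b'].
Step 2: first = next(it) = 'a', second = next(it) = 'e'.
Therefore output = ('a', 'e').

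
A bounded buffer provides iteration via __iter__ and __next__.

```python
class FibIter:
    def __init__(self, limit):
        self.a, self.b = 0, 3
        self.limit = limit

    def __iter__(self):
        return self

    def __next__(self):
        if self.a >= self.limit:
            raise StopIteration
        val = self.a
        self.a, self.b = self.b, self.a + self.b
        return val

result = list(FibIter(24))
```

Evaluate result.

Step 1: Fibonacci-like sequence (a=0, b=3) until >= 24:
  Yield 0, then a,b = 3,3
  Yield 3, then a,b = 3,6
  Yield 3, then a,b = 6,9
  Yield 6, then a,b = 9,15
  Yield 9, then a,b = 15,24
  Yield 15, then a,b = 24,39
Step 2: 24 >= 24, stop.
Therefore result = [0, 3, 3, 6, 9, 15].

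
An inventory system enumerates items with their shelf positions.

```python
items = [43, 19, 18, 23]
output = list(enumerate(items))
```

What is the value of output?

Step 1: enumerate pairs each element with its index:
  (0, 43)
  (1, 19)
  (2, 18)
  (3, 23)
Therefore output = [(0, 43), (1, 19), (2, 18), (3, 23)].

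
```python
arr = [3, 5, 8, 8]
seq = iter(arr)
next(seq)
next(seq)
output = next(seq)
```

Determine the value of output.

Step 1: Create iterator over [3, 5, 8, 8].
Step 2: next() consumes 3.
Step 3: next() consumes 5.
Step 4: next() returns 8.
Therefore output = 8.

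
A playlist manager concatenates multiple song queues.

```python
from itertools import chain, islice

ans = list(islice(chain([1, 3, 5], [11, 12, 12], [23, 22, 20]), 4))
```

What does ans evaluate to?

Step 1: chain([1, 3, 5], [11, 12, 12], [23, 22, 20]) = [1, 3, 5, 11, 12, 12, 23, 22, 20].
Step 2: islice takes first 4 elements: [1, 3, 5, 11].
Therefore ans = [1, 3, 5, 11].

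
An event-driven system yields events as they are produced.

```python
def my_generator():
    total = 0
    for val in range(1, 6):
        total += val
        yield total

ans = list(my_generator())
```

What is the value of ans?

Step 1: Generator accumulates running sum:
  val=1: total = 1, yield 1
  val=2: total = 3, yield 3
  val=3: total = 6, yield 6
  val=4: total = 10, yield 10
  val=5: total = 15, yield 15
Therefore ans = [1, 3, 6, 10, 15].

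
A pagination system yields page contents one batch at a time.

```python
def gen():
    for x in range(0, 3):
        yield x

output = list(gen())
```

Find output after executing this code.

Step 1: The generator yields each value from range(0, 3).
Step 2: list() consumes all yields: [0, 1, 2].
Therefore output = [0, 1, 2].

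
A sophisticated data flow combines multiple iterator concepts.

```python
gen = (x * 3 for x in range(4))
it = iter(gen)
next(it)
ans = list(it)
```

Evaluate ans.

Step 1: Generator produces [0, 3, 6, 9].
Step 2: next(it) consumes first element (0).
Step 3: list(it) collects remaining: [3, 6, 9].
Therefore ans = [3, 6, 9].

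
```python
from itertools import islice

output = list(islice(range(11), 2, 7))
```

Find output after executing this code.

Step 1: islice(range(11), 2, 7) takes elements at indices [2, 7).
Step 2: Elements: [2, 3, 4, 5, 6].
Therefore output = [2, 3, 4, 5, 6].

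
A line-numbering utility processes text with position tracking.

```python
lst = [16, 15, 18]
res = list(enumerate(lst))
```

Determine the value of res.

Step 1: enumerate pairs each element with its index:
  (0, 16)
  (1, 15)
  (2, 18)
Therefore res = [(0, 16), (1, 15), (2, 18)].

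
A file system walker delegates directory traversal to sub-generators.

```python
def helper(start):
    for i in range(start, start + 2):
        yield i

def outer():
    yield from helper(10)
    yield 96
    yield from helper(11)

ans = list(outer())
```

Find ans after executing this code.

Step 1: outer() delegates to helper(10):
  yield 10
  yield 11
Step 2: yield 96
Step 3: Delegates to helper(11):
  yield 11
  yield 12
Therefore ans = [10, 11, 96, 11, 12].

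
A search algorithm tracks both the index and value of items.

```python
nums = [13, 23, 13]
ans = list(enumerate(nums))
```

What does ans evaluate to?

Step 1: enumerate pairs each element with its index:
  (0, 13)
  (1, 23)
  (2, 13)
Therefore ans = [(0, 13), (1, 23), (2, 13)].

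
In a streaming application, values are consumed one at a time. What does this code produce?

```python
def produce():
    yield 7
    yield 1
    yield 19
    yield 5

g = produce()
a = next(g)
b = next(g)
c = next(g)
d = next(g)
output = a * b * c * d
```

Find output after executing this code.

Step 1: Create generator and consume all values:
  a = next(g) = 7
  b = next(g) = 1
  c = next(g) = 19
  d = next(g) = 5
Step 2: output = 7 * 1 * 19 * 5 = 665.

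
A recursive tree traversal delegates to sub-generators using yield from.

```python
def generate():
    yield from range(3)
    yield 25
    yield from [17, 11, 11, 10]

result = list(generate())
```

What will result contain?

Step 1: Trace yields in order:
  yield 0
  yield 1
  yield 2
  yield 25
  yield 17
  yield 11
  yield 11
  yield 10
Therefore result = [0, 1, 2, 25, 17, 11, 11, 10].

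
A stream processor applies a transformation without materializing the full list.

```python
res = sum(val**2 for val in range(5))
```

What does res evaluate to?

Step 1: Compute val**2 for each val in range(5):
  val=0: 0**2 = 0
  val=1: 1**2 = 1
  val=2: 2**2 = 4
  val=3: 3**2 = 9
  val=4: 4**2 = 16
Step 2: sum = 0 + 1 + 4 + 9 + 16 = 30.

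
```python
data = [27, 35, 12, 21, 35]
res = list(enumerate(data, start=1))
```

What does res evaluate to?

Step 1: enumerate with start=1:
  (1, 27)
  (2, 35)
  (3, 12)
  (4, 21)
  (5, 35)
Therefore res = [(1, 27), (2, 35), (3, 12), (4, 21), (5, 35)].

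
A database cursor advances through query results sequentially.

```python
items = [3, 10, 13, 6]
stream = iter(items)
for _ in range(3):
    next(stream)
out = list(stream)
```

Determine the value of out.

Step 1: Create iterator over [3, 10, 13, 6].
Step 2: Advance 3 positions (consuming [3, 10, 13]).
Step 3: list() collects remaining elements: [6].
Therefore out = [6].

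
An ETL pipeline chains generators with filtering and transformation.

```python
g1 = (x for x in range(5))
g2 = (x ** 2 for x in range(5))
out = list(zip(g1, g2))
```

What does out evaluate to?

Step 1: g1 produces [0, 1, 2, 3, 4].
Step 2: g2 produces [0, 1, 4, 9, 16].
Step 3: zip pairs them: [(0, 0), (1, 1), (2, 4), (3, 9), (4, 16)].
Therefore out = [(0, 0), (1, 1), (2, 4), (3, 9), (4, 16)].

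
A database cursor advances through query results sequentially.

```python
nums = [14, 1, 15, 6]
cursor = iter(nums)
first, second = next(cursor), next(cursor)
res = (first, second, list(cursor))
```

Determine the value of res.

Step 1: Create iterator over [14, 1, 15, 6].
Step 2: first = 14, second = 1.
Step 3: Remaining elements: [15, 6].
Therefore res = (14, 1, [15, 6]).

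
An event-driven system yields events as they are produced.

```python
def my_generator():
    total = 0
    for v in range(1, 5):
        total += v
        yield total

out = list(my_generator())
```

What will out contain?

Step 1: Generator accumulates running sum:
  v=1: total = 1, yield 1
  v=2: total = 3, yield 3
  v=3: total = 6, yield 6
  v=4: total = 10, yield 10
Therefore out = [1, 3, 6, 10].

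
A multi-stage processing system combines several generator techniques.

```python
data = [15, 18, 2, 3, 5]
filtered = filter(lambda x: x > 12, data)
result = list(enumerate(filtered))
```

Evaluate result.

Step 1: Filter [15, 18, 2, 3, 5] for > 12: [15, 18].
Step 2: enumerate re-indexes from 0: [(0, 15), (1, 18)].
Therefore result = [(0, 15), (1, 18)].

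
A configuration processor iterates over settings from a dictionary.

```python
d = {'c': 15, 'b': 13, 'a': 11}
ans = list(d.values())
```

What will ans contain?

Step 1: d.values() returns the dictionary values in insertion order.
Therefore ans = [15, 13, 11].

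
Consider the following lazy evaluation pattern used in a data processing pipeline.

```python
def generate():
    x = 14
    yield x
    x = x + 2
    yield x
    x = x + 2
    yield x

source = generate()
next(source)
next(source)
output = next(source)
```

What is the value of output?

Step 1: Trace through generator execution:
  Yield 1: x starts at 14, yield 14
  Yield 2: x = 14 + 2 = 16, yield 16
  Yield 3: x = 16 + 2 = 18, yield 18
Step 2: First next() gets 14, second next() gets the second value, third next() yields 18.
Therefore output = 18.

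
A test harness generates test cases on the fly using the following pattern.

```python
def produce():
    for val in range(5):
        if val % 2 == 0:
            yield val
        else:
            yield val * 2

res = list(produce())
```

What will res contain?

Step 1: For each val in range(5), yield val if even, else val*2:
  val=0 (even): yield 0
  val=1 (odd): yield 1*2 = 2
  val=2 (even): yield 2
  val=3 (odd): yield 3*2 = 6
  val=4 (even): yield 4
Therefore res = [0, 2, 2, 6, 4].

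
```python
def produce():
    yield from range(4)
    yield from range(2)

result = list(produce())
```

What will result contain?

Step 1: Trace yields in order:
  yield 0
  yield 1
  yield 2
  yield 3
  yield 0
  yield 1
Therefore result = [0, 1, 2, 3, 0, 1].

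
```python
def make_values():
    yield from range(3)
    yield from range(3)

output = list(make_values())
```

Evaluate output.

Step 1: Trace yields in order:
  yield 0
  yield 1
  yield 2
  yield 0
  yield 1
  yield 2
Therefore output = [0, 1, 2, 0, 1, 2].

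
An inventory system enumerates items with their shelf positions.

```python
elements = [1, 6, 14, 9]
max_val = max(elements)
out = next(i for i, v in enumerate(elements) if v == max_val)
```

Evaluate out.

Step 1: max([1, 6, 14, 9]) = 14.
Step 2: Find first index where value == 14:
  Index 0: 1 != 14
  Index 1: 6 != 14
  Index 2: 14 == 14, found!
Therefore out = 2.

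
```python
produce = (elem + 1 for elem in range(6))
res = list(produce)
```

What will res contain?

Step 1: For each elem in range(6), compute elem+1:
  elem=0: 0+1 = 1
  elem=1: 1+1 = 2
  elem=2: 2+1 = 3
  elem=3: 3+1 = 4
  elem=4: 4+1 = 5
  elem=5: 5+1 = 6
Therefore res = [1, 2, 3, 4, 5, 6].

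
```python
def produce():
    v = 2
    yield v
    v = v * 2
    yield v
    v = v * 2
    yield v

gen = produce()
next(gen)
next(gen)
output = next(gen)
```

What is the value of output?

Step 1: Trace through generator execution:
  Yield 1: v starts at 2, yield 2
  Yield 2: v = 2 * 2 = 4, yield 4
  Yield 3: v = 4 * 2 = 8, yield 8
Step 2: First next() gets 2, second next() gets the second value, third next() yields 8.
Therefore output = 8.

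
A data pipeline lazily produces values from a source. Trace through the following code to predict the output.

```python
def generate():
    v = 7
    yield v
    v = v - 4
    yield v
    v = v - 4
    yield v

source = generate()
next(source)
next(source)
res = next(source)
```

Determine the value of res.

Step 1: Trace through generator execution:
  Yield 1: v starts at 7, yield 7
  Yield 2: v = 7 - 4 = 3, yield 3
  Yield 3: v = 3 - 4 = -1, yield -1
Step 2: First next() gets 7, second next() gets the second value, third next() yields -1.
Therefore res = -1.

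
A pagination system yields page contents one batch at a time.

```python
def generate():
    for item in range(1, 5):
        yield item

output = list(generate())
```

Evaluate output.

Step 1: The generator yields each value from range(1, 5).
Step 2: list() consumes all yields: [1, 2, 3, 4].
Therefore output = [1, 2, 3, 4].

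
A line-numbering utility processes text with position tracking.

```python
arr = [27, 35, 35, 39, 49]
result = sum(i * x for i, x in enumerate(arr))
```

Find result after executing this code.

Step 1: Compute i * x for each (i, x) in enumerate([27, 35, 35, 39, 49]):
  i=0, x=27: 0*27 = 0
  i=1, x=35: 1*35 = 35
  i=2, x=35: 2*35 = 70
  i=3, x=39: 3*39 = 117
  i=4, x=49: 4*49 = 196
Step 2: sum = 0 + 35 + 70 + 117 + 196 = 418.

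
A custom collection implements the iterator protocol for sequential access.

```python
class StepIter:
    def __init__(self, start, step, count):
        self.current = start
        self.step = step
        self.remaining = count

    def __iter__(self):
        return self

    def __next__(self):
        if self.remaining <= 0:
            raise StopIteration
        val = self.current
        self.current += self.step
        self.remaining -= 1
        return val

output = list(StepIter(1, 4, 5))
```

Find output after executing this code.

Step 1: StepIter starts at 1, increments by 4, for 5 steps:
  Yield 1, then current += 4
  Yield 5, then current += 4
  Yield 9, then current += 4
  Yield 13, then current += 4
  Yield 17, then current += 4
Therefore output = [1, 5, 9, 13, 17].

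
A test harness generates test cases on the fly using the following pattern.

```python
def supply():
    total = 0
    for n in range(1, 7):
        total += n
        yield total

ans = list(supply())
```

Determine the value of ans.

Step 1: Generator accumulates running sum:
  n=1: total = 1, yield 1
  n=2: total = 3, yield 3
  n=3: total = 6, yield 6
  n=4: total = 10, yield 10
  n=5: total = 15, yield 15
  n=6: total = 21, yield 21
Therefore ans = [1, 3, 6, 10, 15, 21].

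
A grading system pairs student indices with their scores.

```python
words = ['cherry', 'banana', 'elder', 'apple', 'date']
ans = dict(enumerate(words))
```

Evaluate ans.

Step 1: enumerate pairs indices with words:
  0 -> 'cherry'
  1 -> 'banana'
  2 -> 'elder'
  3 -> 'apple'
  4 -> 'date'
Therefore ans = {0: 'cherry', 1: 'banana', 2: 'elder', 3: 'apple', 4: 'date'}.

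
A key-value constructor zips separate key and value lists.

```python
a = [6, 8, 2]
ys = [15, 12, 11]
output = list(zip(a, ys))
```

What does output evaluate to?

Step 1: zip pairs elements at same index:
  Index 0: (6, 15)
  Index 1: (8, 12)
  Index 2: (2, 11)
Therefore output = [(6, 15), (8, 12), (2, 11)].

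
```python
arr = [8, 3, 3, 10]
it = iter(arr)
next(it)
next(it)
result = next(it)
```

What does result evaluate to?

Step 1: Create iterator over [8, 3, 3, 10].
Step 2: next() consumes 8.
Step 3: next() consumes 3.
Step 4: next() returns 3.
Therefore result = 3.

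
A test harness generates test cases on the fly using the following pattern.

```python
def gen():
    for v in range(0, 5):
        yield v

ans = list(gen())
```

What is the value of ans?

Step 1: The generator yields each value from range(0, 5).
Step 2: list() consumes all yields: [0, 1, 2, 3, 4].
Therefore ans = [0, 1, 2, 3, 4].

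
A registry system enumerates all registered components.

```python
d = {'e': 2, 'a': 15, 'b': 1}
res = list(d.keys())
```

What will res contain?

Step 1: d.keys() returns the dictionary keys in insertion order.
Therefore res = ['e', 'a', 'b'].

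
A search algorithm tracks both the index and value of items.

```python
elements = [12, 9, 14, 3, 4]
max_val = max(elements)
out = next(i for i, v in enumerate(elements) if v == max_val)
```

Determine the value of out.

Step 1: max([12, 9, 14, 3, 4]) = 14.
Step 2: Find first index where value == 14:
  Index 0: 12 != 14
  Index 1: 9 != 14
  Index 2: 14 == 14, found!
Therefore out = 2.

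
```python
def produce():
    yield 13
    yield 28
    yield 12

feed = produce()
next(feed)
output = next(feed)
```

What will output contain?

Step 1: produce() creates a generator.
Step 2: next(feed) yields 13 (consumed and discarded).
Step 3: next(feed) yields 28, assigned to output.
Therefore output = 28.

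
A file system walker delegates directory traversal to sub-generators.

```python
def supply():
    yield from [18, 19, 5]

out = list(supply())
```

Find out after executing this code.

Step 1: yield from delegates to the iterable, yielding each element.
Step 2: Collected values: [18, 19, 5].
Therefore out = [18, 19, 5].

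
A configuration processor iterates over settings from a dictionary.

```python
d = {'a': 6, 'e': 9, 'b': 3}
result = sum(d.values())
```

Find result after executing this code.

Step 1: d.values() = [6, 9, 3].
Step 2: sum = 18.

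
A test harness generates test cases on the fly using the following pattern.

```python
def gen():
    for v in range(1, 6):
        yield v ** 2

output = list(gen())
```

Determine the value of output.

Step 1: For each v in range(1, 6), yield v**2:
  v=1: yield 1**2 = 1
  v=2: yield 2**2 = 4
  v=3: yield 3**2 = 9
  v=4: yield 4**2 = 16
  v=5: yield 5**2 = 25
Therefore output = [1, 4, 9, 16, 25].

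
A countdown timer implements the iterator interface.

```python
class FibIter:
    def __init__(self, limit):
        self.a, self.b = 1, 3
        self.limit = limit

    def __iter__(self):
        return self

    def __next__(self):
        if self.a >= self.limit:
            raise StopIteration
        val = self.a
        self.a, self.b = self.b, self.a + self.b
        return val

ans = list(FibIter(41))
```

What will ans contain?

Step 1: Fibonacci-like sequence (a=1, b=3) until >= 41:
  Yield 1, then a,b = 3,4
  Yield 3, then a,b = 4,7
  Yield 4, then a,b = 7,11
  Yield 7, then a,b = 11,18
  Yield 11, then a,b = 18,29
  Yield 18, then a,b = 29,47
  Yield 29, then a,b = 47,76
Step 2: 47 >= 41, stop.
Therefore ans = [1, 3, 4, 7, 11, 18, 29].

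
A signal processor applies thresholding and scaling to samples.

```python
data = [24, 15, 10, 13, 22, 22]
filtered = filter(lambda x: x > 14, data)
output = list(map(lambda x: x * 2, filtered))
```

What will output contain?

Step 1: Filter data for elements > 14:
  24: kept
  15: kept
  10: removed
  13: removed
  22: kept
  22: kept
Step 2: Map x * 2 on filtered [24, 15, 22, 22]:
  24 -> 48
  15 -> 30
  22 -> 44
  22 -> 44
Therefore output = [48, 30, 44, 44].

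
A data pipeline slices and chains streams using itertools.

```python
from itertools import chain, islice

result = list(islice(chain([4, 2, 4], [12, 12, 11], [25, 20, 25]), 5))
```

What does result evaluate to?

Step 1: chain([4, 2, 4], [12, 12, 11], [25, 20, 25]) = [4, 2, 4, 12, 12, 11, 25, 20, 25].
Step 2: islice takes first 5 elements: [4, 2, 4, 12, 12].
Therefore result = [4, 2, 4, 12, 12].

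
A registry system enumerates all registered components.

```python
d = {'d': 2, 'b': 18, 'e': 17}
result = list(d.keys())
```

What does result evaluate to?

Step 1: d.keys() returns the dictionary keys in insertion order.
Therefore result = ['d', 'b', 'e'].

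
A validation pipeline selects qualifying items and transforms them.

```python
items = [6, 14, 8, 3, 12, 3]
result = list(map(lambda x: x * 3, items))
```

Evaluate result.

Step 1: Apply lambda x: x * 3 to each element:
  6 -> 18
  14 -> 42
  8 -> 24
  3 -> 9
  12 -> 36
  3 -> 9
Therefore result = [18, 42, 24, 9, 36, 9].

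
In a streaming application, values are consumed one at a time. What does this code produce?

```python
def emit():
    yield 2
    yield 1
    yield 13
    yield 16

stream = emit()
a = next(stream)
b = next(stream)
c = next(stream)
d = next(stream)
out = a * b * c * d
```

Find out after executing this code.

Step 1: Create generator and consume all values:
  a = next(stream) = 2
  b = next(stream) = 1
  c = next(stream) = 13
  d = next(stream) = 16
Step 2: out = 2 * 1 * 13 * 16 = 416.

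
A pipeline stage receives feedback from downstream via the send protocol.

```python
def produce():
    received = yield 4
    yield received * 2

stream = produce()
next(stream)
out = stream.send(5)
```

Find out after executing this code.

Step 1: next(stream) advances to first yield, producing 4.
Step 2: send(5) resumes, received = 5.
Step 3: yield received * 2 = 5 * 2 = 10.
Therefore out = 10.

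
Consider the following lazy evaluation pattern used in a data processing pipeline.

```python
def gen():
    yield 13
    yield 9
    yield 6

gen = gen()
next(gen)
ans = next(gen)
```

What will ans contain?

Step 1: gen() creates a generator.
Step 2: next(gen) yields 13 (consumed and discarded).
Step 3: next(gen) yields 9, assigned to ans.
Therefore ans = 9.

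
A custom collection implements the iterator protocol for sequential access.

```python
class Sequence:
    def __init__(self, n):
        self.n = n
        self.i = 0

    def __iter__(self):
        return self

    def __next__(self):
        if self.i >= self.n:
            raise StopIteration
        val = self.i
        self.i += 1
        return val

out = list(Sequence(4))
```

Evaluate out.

Step 1: Sequence(4) creates an iterator counting 0 to 3.
Step 2: list() consumes all values: [0, 1, 2, 3].
Therefore out = [0, 1, 2, 3].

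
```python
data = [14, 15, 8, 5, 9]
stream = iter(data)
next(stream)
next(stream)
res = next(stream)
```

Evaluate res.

Step 1: Create iterator over [14, 15, 8, 5, 9].
Step 2: next() consumes 14.
Step 3: next() consumes 15.
Step 4: next() returns 8.
Therefore res = 8.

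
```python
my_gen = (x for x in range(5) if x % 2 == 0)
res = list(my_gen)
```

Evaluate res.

Step 1: Filter range(5) keeping only even values:
  x=0: even, included
  x=1: odd, excluded
  x=2: even, included
  x=3: odd, excluded
  x=4: even, included
Therefore res = [0, 2, 4].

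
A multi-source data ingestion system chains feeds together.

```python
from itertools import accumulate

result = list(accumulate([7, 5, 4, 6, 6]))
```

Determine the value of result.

Step 1: accumulate computes running sums:
  + 7 = 7
  + 5 = 12
  + 4 = 16
  + 6 = 22
  + 6 = 28
Therefore result = [7, 12, 16, 22, 28].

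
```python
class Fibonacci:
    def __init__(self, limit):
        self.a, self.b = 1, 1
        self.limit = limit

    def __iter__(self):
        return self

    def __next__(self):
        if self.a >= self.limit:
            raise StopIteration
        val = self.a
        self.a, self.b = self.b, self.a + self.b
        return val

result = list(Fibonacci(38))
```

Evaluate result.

Step 1: Fibonacci-like sequence (a=1, b=1) until >= 38:
  Yield 1, then a,b = 1,2
  Yield 1, then a,b = 2,3
  Yield 2, then a,b = 3,5
  Yield 3, then a,b = 5,8
  Yield 5, then a,b = 8,13
  Yield 8, then a,b = 13,21
  Yield 13, then a,b = 21,34
  Yield 21, then a,b = 34,55
  Yield 34, then a,b = 55,89
Step 2: 55 >= 38, stop.
Therefore result = [1, 1, 2, 3, 5, 8, 13, 21, 34].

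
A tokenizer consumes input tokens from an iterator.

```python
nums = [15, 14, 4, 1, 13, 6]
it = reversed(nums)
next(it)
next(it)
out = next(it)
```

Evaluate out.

Step 1: reversed([15, 14, 4, 1, 13, 6]) gives iterator: [6, 13, 1, 4, 14, 15].
Step 2: First next() = 6, second next() = 13.
Step 3: Third next() = 1.
Therefore out = 1.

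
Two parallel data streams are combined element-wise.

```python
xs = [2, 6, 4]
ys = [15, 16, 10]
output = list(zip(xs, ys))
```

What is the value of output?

Step 1: zip pairs elements at same index:
  Index 0: (2, 15)
  Index 1: (6, 16)
  Index 2: (4, 10)
Therefore output = [(2, 15), (6, 16), (4, 10)].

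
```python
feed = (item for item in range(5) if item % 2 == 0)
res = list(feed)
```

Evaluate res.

Step 1: Filter range(5) keeping only even values:
  item=0: even, included
  item=1: odd, excluded
  item=2: even, included
  item=3: odd, excluded
  item=4: even, included
Therefore res = [0, 2, 4].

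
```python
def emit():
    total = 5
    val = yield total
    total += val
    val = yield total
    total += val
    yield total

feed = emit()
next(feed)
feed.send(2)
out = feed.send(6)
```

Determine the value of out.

Step 1: next() -> yield total=5.
Step 2: send(2) -> val=2, total = 5+2 = 7, yield 7.
Step 3: send(6) -> val=6, total = 7+6 = 13, yield 13.
Therefore out = 13.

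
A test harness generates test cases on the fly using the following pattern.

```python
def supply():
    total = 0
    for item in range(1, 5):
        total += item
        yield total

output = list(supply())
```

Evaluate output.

Step 1: Generator accumulates running sum:
  item=1: total = 1, yield 1
  item=2: total = 3, yield 3
  item=3: total = 6, yield 6
  item=4: total = 10, yield 10
Therefore output = [1, 3, 6, 10].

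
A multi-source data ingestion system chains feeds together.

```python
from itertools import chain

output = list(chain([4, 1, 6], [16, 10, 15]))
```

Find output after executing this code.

Step 1: chain() concatenates iterables: [4, 1, 6] + [16, 10, 15].
Therefore output = [4, 1, 6, 16, 10, 15].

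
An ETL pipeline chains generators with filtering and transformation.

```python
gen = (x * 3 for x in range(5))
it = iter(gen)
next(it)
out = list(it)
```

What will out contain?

Step 1: Generator produces [0, 3, 6, 9, 12].
Step 2: next(it) consumes first element (0).
Step 3: list(it) collects remaining: [3, 6, 9, 12].
Therefore out = [3, 6, 9, 12].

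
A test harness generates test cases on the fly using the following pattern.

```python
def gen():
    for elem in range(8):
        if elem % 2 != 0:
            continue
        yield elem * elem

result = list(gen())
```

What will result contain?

Step 1: Only yield elem**2 when elem is divisible by 2:
  elem=0: 0 % 2 == 0, yield 0**2 = 0
  elem=2: 2 % 2 == 0, yield 2**2 = 4
  elem=4: 4 % 2 == 0, yield 4**2 = 16
  elem=6: 6 % 2 == 0, yield 6**2 = 36
Therefore result = [0, 4, 16, 36].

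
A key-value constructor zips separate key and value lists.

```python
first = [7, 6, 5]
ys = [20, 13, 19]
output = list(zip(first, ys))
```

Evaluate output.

Step 1: zip pairs elements at same index:
  Index 0: (7, 20)
  Index 1: (6, 13)
  Index 2: (5, 19)
Therefore output = [(7, 20), (6, 13), (5, 19)].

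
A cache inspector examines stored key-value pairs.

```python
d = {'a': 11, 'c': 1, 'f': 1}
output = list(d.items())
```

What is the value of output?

Step 1: d.items() returns (key, value) pairs in insertion order.
Therefore output = [('a', 11), ('c', 1), ('f', 1)].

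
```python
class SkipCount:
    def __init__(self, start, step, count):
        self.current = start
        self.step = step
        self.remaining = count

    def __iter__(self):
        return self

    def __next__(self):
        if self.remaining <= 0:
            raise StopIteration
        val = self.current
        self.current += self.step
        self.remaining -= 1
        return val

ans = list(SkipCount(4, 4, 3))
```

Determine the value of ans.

Step 1: SkipCount starts at 4, increments by 4, for 3 steps:
  Yield 4, then current += 4
  Yield 8, then current += 4
  Yield 12, then current += 4
Therefore ans = [4, 8, 12].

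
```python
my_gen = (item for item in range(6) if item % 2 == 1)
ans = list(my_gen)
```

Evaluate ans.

Step 1: Filter range(6) keeping only odd values:
  item=0: even, excluded
  item=1: odd, included
  item=2: even, excluded
  item=3: odd, included
  item=4: even, excluded
  item=5: odd, included
Therefore ans = [1, 3, 5].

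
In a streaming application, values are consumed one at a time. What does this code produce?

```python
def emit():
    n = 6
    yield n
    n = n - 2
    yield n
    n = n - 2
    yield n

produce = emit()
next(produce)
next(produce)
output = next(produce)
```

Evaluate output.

Step 1: Trace through generator execution:
  Yield 1: n starts at 6, yield 6
  Yield 2: n = 6 - 2 = 4, yield 4
  Yield 3: n = 4 - 2 = 2, yield 2
Step 2: First next() gets 6, second next() gets the second value, third next() yields 2.
Therefore output = 2.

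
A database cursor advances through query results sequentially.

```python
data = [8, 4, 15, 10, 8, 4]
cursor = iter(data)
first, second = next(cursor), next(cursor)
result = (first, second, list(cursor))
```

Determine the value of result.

Step 1: Create iterator over [8, 4, 15, 10, 8, 4].
Step 2: first = 8, second = 4.
Step 3: Remaining elements: [15, 10, 8, 4].
Therefore result = (8, 4, [15, 10, 8, 4]).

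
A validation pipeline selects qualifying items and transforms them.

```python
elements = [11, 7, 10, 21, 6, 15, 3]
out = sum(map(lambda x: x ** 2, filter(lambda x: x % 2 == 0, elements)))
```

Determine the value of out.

Step 1: Filter even numbers from [11, 7, 10, 21, 6, 15, 3]: [10, 6]
Step 2: Square each: [100, 36]
Step 3: Sum = 136.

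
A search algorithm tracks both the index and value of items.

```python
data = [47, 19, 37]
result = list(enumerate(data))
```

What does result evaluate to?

Step 1: enumerate pairs each element with its index:
  (0, 47)
  (1, 19)
  (2, 37)
Therefore result = [(0, 47), (1, 19), (2, 37)].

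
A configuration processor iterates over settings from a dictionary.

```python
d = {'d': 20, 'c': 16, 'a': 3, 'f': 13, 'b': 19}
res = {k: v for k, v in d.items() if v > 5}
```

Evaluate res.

Step 1: Filter items where value > 5:
  'd': 20 > 5: kept
  'c': 16 > 5: kept
  'a': 3 <= 5: removed
  'f': 13 > 5: kept
  'b': 19 > 5: kept
Therefore res = {'d': 20, 'c': 16, 'f': 13, 'b': 19}.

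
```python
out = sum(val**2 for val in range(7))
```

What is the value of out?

Step 1: Compute val**2 for each val in range(7):
  val=0: 0**2 = 0
  val=1: 1**2 = 1
  val=2: 2**2 = 4
  val=3: 3**2 = 9
  val=4: 4**2 = 16
  val=5: 5**2 = 25
  val=6: 6**2 = 36
Step 2: sum = 0 + 1 + 4 + 9 + 16 + 25 + 36 = 91.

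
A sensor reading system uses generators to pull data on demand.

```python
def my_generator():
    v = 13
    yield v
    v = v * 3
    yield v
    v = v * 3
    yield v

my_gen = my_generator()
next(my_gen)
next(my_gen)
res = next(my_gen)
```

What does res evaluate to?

Step 1: Trace through generator execution:
  Yield 1: v starts at 13, yield 13
  Yield 2: v = 13 * 3 = 39, yield 39
  Yield 3: v = 39 * 3 = 117, yield 117
Step 2: First next() gets 13, second next() gets the second value, third next() yields 117.
Therefore res = 117.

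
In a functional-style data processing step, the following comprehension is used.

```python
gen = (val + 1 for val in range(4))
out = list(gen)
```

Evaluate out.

Step 1: For each val in range(4), compute val+1:
  val=0: 0+1 = 1
  val=1: 1+1 = 2
  val=2: 2+1 = 3
  val=3: 3+1 = 4
Therefore out = [1, 2, 3, 4].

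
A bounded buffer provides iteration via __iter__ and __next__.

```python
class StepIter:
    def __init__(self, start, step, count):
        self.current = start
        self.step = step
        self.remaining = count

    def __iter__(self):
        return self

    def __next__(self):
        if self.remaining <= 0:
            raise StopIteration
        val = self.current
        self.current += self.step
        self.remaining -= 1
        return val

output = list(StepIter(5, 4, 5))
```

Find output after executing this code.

Step 1: StepIter starts at 5, increments by 4, for 5 steps:
  Yield 5, then current += 4
  Yield 9, then current += 4
  Yield 13, then current += 4
  Yield 17, then current += 4
  Yield 21, then current += 4
Therefore output = [5, 9, 13, 17, 21].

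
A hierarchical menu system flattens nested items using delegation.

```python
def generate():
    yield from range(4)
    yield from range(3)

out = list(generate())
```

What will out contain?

Step 1: Trace yields in order:
  yield 0
  yield 1
  yield 2
  yield 3
  yield 0
  yield 1
  yield 2
Therefore out = [0, 1, 2, 3, 0, 1, 2].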